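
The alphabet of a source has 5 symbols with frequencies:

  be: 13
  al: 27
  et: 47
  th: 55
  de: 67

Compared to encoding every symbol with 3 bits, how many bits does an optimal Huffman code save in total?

Fixed-length: 3 bits × 209 symbols = 627 bits.
Huffman merges:
be(13) + al(27) → 40
40 + et(47) → 87
th(55) + de(67) → 122
87 + 122 → 209
Huffman total = 40 + 87 + 122 + 209 = 458 bits.
Saving = 627 − 458 = 169 bits.

169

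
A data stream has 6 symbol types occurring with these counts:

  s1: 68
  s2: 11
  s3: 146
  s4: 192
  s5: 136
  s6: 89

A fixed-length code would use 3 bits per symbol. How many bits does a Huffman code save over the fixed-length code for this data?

Fixed-length: 3 bits × 642 symbols = 1926 bits.
Huffman merges:
combine s2(11), s1(68) → 79
combine 79, s6(89) → 168
combine s5(136), s3(146) → 282
combine 168, s4(192) → 360
combine 282, 360 → 642
Huffman total = 79 + 168 + 282 + 360 + 642 = 1531 bits.
Saving = 1926 − 1531 = 395 bits.

395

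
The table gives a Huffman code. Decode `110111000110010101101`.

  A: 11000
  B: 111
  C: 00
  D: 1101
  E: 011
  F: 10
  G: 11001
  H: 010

DAGHD

Read left to right; each codeword is recognised as soon as it completes (prefix code):
  1101→D | 11000→A | 11001→G | 010→H | 1101→D
Decoded message: DAGHD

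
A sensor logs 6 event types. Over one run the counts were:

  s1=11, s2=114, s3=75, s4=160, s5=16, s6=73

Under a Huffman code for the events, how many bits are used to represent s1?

4

Huffman merges, smallest pair first:
s1(11) + s5(16) → 27
27 + s6(73) → 100
s3(75) + 100 → 175
s2(114) + s4(160) → 274
175 + 274 → 449
s1 sits 4 levels below the root, so its codeword is 4 bits.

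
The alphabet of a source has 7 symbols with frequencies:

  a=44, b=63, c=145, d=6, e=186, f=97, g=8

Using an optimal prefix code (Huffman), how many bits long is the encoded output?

Merge the two smallest weights repeatedly:
combine d(6), g(8) → 14
combine 14, a(44) → 58
combine 58, b(63) → 121
combine f(97), 121 → 218
combine c(145), e(186) → 331
combine 218, 331 → 549
The encoded length is the sum of every internal node's weight: 14 + 58 + 121 + 218 + 331 + 549 = 1291 bits.

1291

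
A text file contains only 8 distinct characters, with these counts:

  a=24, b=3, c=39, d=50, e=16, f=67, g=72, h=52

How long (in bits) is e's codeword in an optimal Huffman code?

5

Build the tree from the bottom:
b(3) + e(16) → 19
19 + a(24) → 43
c(39) + 43 → 82
d(50) + h(52) → 102
f(67) + g(72) → 139
82 + 102 → 184
139 + 184 → 323
e's leaf is at depth 5, giving a 5-bit codeword.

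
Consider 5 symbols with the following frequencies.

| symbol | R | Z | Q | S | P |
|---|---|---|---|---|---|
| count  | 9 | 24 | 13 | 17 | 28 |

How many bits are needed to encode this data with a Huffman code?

204

Greedily combine the two least-frequent nodes:
R(9) + Q(13) → 22
S(17) + 22 → 39
Z(24) + P(28) → 52
39 + 52 → 91
Each symbol's bit-cost is frequency × depth; summing gives 204 bits (equivalently 22 + 39 + 52 + 91).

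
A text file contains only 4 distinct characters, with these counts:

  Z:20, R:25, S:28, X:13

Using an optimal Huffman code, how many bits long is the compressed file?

Merge the two smallest weights repeatedly:
merge X(13) and Z(20): 33
merge R(25) and S(28): 53
merge 33 and 53: 86
Each symbol's bit-cost is frequency × depth; summing gives 172 bits (equivalently 33 + 53 + 86).

172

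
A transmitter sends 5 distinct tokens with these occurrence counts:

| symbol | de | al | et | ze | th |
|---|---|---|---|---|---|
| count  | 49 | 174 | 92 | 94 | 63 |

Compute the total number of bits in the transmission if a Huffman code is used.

1056

Merge the two smallest weights repeatedly:
merge de(49) and th(63): 112
merge et(92) and ze(94): 186
merge 112 and al(174): 286
merge 186 and 286: 472
Total encoded bits = sum of merged weights = 112 + 186 + 286 + 472 = 1056.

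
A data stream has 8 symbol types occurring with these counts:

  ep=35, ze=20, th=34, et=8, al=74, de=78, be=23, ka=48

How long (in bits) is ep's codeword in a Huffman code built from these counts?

Build the tree from the bottom:
et(8) + ze(20) → 28
be(23) + 28 → 51
th(34) + ep(35) → 69
ka(48) + 51 → 99
69 + al(74) → 143
de(78) + 99 → 177
143 + 177 → 320
The subtree containing ep is merged 3 times, so code length = 3.

3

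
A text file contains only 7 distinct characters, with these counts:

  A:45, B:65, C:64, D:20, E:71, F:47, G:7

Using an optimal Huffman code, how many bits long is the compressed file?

Build the Huffman tree bottom-up:
merge G(7) and D(20): 27
merge 27 and A(45): 72
merge F(47) and C(64): 111
merge B(65) and E(71): 136
merge 72 and 111: 183
merge 136 and 183: 319
Total encoded bits = sum of merged weights = 27 + 72 + 111 + 136 + 183 + 319 = 848.

848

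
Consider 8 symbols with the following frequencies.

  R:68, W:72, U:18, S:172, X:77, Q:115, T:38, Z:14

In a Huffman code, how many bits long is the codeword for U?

Repeatedly merge the two smallest:
Z(14) + U(18) → 32
32 + T(38) → 70
R(68) + 70 → 138
W(72) + X(77) → 149
Q(115) + 138 → 253
149 + S(172) → 321
253 + 321 → 574
U's leaf is at depth 5, giving a 5-bit codeword.

5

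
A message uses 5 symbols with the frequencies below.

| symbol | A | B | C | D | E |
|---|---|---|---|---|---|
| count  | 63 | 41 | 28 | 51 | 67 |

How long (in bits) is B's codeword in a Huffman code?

Repeatedly merge the two smallest:
combine C(28), B(41) → 69
combine D(51), A(63) → 114
combine E(67), 69 → 136
combine 114, 136 → 250
B sits 3 levels below the root, so its codeword is 3 bits.

3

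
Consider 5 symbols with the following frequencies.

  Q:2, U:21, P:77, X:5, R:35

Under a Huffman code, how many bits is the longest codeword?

Merge the two lowest-weight nodes at each step:
merge Q(2) and X(5): 7
merge 7 and U(21): 28
merge 28 and R(35): 63
merge 63 and P(77): 140
The rarest symbols sit at the bottom; the longest codeword is 4 bits.

4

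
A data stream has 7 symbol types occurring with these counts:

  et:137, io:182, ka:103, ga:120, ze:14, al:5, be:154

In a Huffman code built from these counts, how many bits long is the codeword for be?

Huffman merges, smallest pair first:
al(5) + ze(14) → 19
19 + ka(103) → 122
ga(120) + 122 → 242
et(137) + be(154) → 291
io(182) + 242 → 424
291 + 424 → 715
be's leaf is at depth 2, giving a 2-bit codeword.

2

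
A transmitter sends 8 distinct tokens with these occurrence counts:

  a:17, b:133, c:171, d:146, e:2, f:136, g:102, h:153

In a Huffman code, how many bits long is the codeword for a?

5

Huffman merges, smallest pair first:
merge e(2) and a(17): 19
merge 19 and g(102): 121
merge 121 and b(133): 254
merge f(136) and d(146): 282
merge h(153) and c(171): 324
merge 254 and 282: 536
merge 324 and 536: 860
a's leaf is at depth 5, giving a 5-bit codeword.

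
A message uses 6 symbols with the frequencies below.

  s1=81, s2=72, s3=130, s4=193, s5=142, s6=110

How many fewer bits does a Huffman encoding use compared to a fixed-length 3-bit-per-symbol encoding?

Fixed-length: 3 bits × 728 symbols = 2184 bits.
Huffman merges:
combine s2(72), s1(81) → 153
combine s6(110), s3(130) → 240
combine s5(142), 153 → 295
combine s4(193), 240 → 433
combine 295, 433 → 728
Huffman total = 153 + 240 + 295 + 433 + 728 = 1849 bits.
Saving = 2184 − 1849 = 335 bits.

335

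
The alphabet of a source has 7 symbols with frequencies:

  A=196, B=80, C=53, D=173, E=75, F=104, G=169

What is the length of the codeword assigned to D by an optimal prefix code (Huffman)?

Repeatedly merge the two smallest:
merge C(53) and E(75): 128
merge B(80) and F(104): 184
merge 128 and G(169): 297
merge D(173) and 184: 357
merge A(196) and 297: 493
merge 357 and 493: 850
D sits 2 levels below the root, so its codeword is 2 bits.

2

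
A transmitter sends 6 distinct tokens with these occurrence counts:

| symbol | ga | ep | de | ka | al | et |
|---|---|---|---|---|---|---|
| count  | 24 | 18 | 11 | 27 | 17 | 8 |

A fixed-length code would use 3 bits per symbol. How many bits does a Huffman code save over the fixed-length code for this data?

Fixed-length: 3 bits × 105 symbols = 315 bits.
Huffman merges:
et(8) + de(11) → 19
al(17) + ep(18) → 35
19 + ga(24) → 43
ka(27) + 35 → 62
43 + 62 → 105
Huffman total = 19 + 35 + 43 + 62 + 105 = 264 bits.
Saving = 315 − 264 = 51 bits.

51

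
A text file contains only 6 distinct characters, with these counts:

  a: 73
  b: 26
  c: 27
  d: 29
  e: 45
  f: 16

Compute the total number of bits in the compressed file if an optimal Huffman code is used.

Merge the two smallest weights repeatedly:
f(16) + b(26) → 42
c(27) + d(29) → 56
42 + e(45) → 87
56 + a(73) → 129
87 + 129 → 216
Each symbol's bit-cost is frequency × depth; summing gives 530 bits (equivalently 42 + 56 + 87 + 129 + 216).

530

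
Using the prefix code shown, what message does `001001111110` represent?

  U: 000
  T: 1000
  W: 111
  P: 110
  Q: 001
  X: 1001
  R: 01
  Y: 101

QQWP

Read left to right; each codeword is recognised as soon as it completes (prefix code):
  001→Q | 001→Q | 111→W | 110→P
Decoded message: QQWP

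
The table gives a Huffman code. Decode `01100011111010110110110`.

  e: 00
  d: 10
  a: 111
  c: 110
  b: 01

bdeacdccc

Read left to right; each codeword is recognised as soon as it completes (prefix code):
  01→b | 10→d | 00→e | 111→a | 110→c | 10→d | 110→c | 110→c | 110→c
Decoded message: bdeacdccc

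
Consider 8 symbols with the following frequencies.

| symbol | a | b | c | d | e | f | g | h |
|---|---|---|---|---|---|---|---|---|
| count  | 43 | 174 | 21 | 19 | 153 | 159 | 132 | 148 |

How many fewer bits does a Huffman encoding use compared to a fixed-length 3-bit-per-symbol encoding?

210

Fixed-length: 3 bits × 849 symbols = 2547 bits.
Huffman merges:
combine d(19), c(21) → 40
combine 40, a(43) → 83
combine 83, g(132) → 215
combine h(148), e(153) → 301
combine f(159), b(174) → 333
combine 215, 301 → 516
combine 333, 516 → 849
Huffman total = 40 + 83 + 215 + 301 + 333 + 516 + 849 = 2337 bits.
Saving = 2547 − 2337 = 210 bits.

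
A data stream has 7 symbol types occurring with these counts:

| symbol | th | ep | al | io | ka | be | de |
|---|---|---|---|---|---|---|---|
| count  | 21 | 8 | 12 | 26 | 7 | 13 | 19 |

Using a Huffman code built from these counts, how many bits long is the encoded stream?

Merge the two smallest weights repeatedly:
merge ka(7) and ep(8): 15
merge al(12) and be(13): 25
merge 15 and de(19): 34
merge th(21) and 25: 46
merge io(26) and 34: 60
merge 46 and 60: 106
Each symbol's bit-cost is frequency × depth; summing gives 286 bits (equivalently 15 + 25 + 34 + 46 + 60 + 106).

286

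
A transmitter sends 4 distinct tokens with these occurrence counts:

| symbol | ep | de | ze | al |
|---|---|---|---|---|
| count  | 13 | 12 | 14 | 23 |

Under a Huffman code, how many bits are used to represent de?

Huffman merges, smallest pair first:
merge de(12) and ep(13): 25
merge ze(14) and al(23): 37
merge 25 and 37: 62
de sits 2 levels below the root, so its codeword is 2 bits.

2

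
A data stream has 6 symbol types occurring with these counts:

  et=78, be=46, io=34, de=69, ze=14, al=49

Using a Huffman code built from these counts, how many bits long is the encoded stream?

722

Greedily combine the two least-frequent nodes:
merge ze(14) and io(34): 48
merge be(46) and 48: 94
merge al(49) and de(69): 118
merge et(78) and 94: 172
merge 118 and 172: 290
Total encoded bits = sum of merged weights = 48 + 94 + 118 + 172 + 290 = 722.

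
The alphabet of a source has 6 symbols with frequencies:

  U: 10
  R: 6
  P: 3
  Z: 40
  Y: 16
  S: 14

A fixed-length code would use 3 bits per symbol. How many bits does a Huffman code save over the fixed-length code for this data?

Fixed-length: 3 bits × 89 symbols = 267 bits.
Huffman merges:
combine P(3), R(6) → 9
combine 9, U(10) → 19
combine S(14), Y(16) → 30
combine 19, 30 → 49
combine Z(40), 49 → 89
Huffman total = 9 + 19 + 30 + 49 + 89 = 196 bits.
Saving = 267 − 196 = 71 bits.

71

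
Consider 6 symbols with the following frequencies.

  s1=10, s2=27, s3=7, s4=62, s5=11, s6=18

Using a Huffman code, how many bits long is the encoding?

Build the Huffman tree bottom-up:
s3(7) + s1(10) → 17
s5(11) + 17 → 28
s6(18) + s2(27) → 45
28 + 45 → 73
s4(62) + 73 → 135
The encoded length is the sum of every internal node's weight: 17 + 28 + 45 + 73 + 135 = 298 bits.

298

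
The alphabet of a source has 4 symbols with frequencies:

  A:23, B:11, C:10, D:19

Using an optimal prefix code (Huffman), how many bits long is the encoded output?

Build the Huffman tree bottom-up:
C(10) + B(11) → 21
D(19) + 21 → 40
A(23) + 40 → 63
Each symbol's bit-cost is frequency × depth; summing gives 124 bits (equivalently 21 + 40 + 63).

124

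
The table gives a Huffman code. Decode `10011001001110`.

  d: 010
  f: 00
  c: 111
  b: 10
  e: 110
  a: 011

Read left to right; each codeword is recognised as soon as it completes (prefix code):
  10→b | 011→a | 00→f | 10→b | 011→a | 10→b
Decoded message: bafbab

bafbab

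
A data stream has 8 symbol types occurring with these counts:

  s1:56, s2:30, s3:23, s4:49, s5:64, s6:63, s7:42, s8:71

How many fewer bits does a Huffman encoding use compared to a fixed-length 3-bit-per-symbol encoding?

18

Fixed-length: 3 bits × 398 symbols = 1194 bits.
Huffman merges:
s3(23) + s2(30) → 53
s7(42) + s4(49) → 91
53 + s1(56) → 109
s6(63) + s5(64) → 127
s8(71) + 91 → 162
109 + 127 → 236
162 + 236 → 398
Huffman total = 53 + 91 + 109 + 127 + 162 + 236 + 398 = 1176 bits.
Saving = 1194 − 1176 = 18 bits.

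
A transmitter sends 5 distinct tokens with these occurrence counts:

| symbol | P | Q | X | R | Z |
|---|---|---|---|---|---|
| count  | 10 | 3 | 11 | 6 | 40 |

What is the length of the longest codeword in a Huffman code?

4

Merge the two lowest-weight nodes at each step:
merge Q(3) and R(6): 9
merge 9 and P(10): 19
merge X(11) and 19: 30
merge 30 and Z(40): 70
The rarest symbols sit at the bottom; the longest codeword is 4 bits.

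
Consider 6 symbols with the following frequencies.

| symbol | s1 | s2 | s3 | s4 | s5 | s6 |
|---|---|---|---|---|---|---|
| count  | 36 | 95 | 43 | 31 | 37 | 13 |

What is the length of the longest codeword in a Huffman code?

Merge the two lowest-weight nodes at each step:
merge s6(13) and s4(31): 44
merge s1(36) and s5(37): 73
merge s3(43) and 44: 87
merge 73 and 87: 160
merge s2(95) and 160: 255
The rarest symbols sit at the bottom; the longest codeword is 4 bits.

4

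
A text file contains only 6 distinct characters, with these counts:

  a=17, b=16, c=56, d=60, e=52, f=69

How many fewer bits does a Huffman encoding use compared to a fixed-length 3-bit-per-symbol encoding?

Fixed-length: 3 bits × 270 symbols = 810 bits.
Huffman merges:
combine b(16), a(17) → 33
combine 33, e(52) → 85
combine c(56), d(60) → 116
combine f(69), 85 → 154
combine 116, 154 → 270
Huffman total = 33 + 85 + 116 + 154 + 270 = 658 bits.
Saving = 810 − 658 = 152 bits.

152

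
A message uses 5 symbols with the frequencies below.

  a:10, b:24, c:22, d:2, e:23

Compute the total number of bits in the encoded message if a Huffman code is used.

Build the Huffman tree bottom-up:
combine d(2), a(10) → 12
combine 12, c(22) → 34
combine e(23), b(24) → 47
combine 34, 47 → 81
Each symbol's bit-cost is frequency × depth; summing gives 174 bits (equivalently 12 + 34 + 47 + 81).

174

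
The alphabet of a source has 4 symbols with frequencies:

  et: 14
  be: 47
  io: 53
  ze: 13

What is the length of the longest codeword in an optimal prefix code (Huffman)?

3

Merge the two lowest-weight nodes at each step:
merge ze(13) and et(14): 27
merge 27 and be(47): 74
merge io(53) and 74: 127
The first pair merged (ze, et) ends up deepest, at depth 3.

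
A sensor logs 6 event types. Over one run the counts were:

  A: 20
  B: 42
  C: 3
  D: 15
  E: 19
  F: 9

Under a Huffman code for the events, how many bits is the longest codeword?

Merge the two lowest-weight nodes at each step:
C(3) + F(9) → 12
12 + D(15) → 27
E(19) + A(20) → 39
27 + 39 → 66
B(42) + 66 → 108
The rarest symbols sit at the bottom; the longest codeword is 4 bits.

4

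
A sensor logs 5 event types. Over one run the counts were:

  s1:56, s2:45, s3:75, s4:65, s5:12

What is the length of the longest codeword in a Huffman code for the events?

3

Merge the two lowest-weight nodes at each step:
s5(12) + s2(45) → 57
s1(56) + 57 → 113
s4(65) + s3(75) → 140
113 + 140 → 253
Maximum depth reached is 3.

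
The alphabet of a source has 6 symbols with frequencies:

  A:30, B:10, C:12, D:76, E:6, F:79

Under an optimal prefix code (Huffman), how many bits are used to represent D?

Build the tree from the bottom:
merge E(6) and B(10): 16
merge C(12) and 16: 28
merge 28 and A(30): 58
merge 58 and D(76): 134
merge F(79) and 134: 213
D's leaf is at depth 2, giving a 2-bit codeword.

2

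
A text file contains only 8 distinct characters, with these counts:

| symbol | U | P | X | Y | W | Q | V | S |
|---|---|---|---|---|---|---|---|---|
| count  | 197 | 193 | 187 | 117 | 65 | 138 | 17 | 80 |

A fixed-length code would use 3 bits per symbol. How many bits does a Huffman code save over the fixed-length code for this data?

Fixed-length: 3 bits × 994 symbols = 2982 bits.
Huffman merges:
combine V(17), W(65) → 82
combine S(80), 82 → 162
combine Y(117), Q(138) → 255
combine 162, X(187) → 349
combine P(193), U(197) → 390
combine 255, 349 → 604
combine 390, 604 → 994
Huffman total = 82 + 162 + 255 + 349 + 390 + 604 + 994 = 2836 bits.
Saving = 2982 − 2836 = 146 bits.

146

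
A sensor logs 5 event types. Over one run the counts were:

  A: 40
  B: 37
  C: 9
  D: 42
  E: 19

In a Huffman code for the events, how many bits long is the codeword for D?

2

Repeatedly merge the two smallest:
combine C(9), E(19) → 28
combine 28, B(37) → 65
combine A(40), D(42) → 82
combine 65, 82 → 147
The subtree containing D is merged 2 times, so code length = 2.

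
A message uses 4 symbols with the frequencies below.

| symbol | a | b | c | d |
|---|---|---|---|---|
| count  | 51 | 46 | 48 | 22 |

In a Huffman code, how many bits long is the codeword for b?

2

Huffman merges, smallest pair first:
d(22) + b(46) → 68
c(48) + a(51) → 99
68 + 99 → 167
b's leaf is at depth 2, giving a 2-bit codeword.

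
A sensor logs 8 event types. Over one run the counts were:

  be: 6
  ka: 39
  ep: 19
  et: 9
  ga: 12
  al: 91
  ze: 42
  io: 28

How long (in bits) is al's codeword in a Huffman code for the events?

Repeatedly merge the two smallest:
combine be(6), et(9) → 15
combine ga(12), 15 → 27
combine ep(19), 27 → 46
combine io(28), ka(39) → 67
combine ze(42), 46 → 88
combine 67, 88 → 155
combine al(91), 155 → 246
al sits one level below the root: a 1-bit codeword.

1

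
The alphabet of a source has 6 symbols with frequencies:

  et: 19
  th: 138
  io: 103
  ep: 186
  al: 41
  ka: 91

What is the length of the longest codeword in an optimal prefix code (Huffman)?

4

Merge the two lowest-weight nodes at each step:
merge et(19) and al(41): 60
merge 60 and ka(91): 151
merge io(103) and th(138): 241
merge 151 and ep(186): 337
merge 241 and 337: 578
Maximum depth reached is 4.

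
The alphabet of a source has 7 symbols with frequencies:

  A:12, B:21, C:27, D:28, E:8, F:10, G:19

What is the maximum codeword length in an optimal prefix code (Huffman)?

Merge the two lowest-weight nodes at each step:
merge E(8) and F(10): 18
merge A(12) and 18: 30
merge G(19) and B(21): 40
merge C(27) and D(28): 55
merge 30 and 40: 70
merge 55 and 70: 125
Maximum depth reached is 4.

4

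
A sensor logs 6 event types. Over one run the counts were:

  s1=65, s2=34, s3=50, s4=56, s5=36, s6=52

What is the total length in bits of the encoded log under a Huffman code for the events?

758

Merge the two smallest weights repeatedly:
combine s2(34), s5(36) → 70
combine s3(50), s6(52) → 102
combine s4(56), s1(65) → 121
combine 70, 102 → 172
combine 121, 172 → 293
The encoded length is the sum of every internal node's weight: 70 + 102 + 121 + 172 + 293 = 758 bits.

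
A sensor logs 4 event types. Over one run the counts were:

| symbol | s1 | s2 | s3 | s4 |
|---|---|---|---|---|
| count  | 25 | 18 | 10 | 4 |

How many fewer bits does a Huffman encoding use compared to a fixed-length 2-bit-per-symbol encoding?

11

Fixed-length: 2 bits × 57 symbols = 114 bits.
Huffman merges:
merge s4(4) and s3(10): 14
merge 14 and s2(18): 32
merge s1(25) and 32: 57
Huffman total = 14 + 32 + 57 = 103 bits.
Saving = 114 − 103 = 11 bits.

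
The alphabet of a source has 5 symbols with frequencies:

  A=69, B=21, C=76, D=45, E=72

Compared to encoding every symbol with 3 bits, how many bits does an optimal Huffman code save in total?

Fixed-length: 3 bits × 283 symbols = 849 bits.
Huffman merges:
merge B(21) and D(45): 66
merge 66 and A(69): 135
merge E(72) and C(76): 148
merge 135 and 148: 283
Huffman total = 66 + 135 + 148 + 283 = 632 bits.
Saving = 849 − 632 = 217 bits.

217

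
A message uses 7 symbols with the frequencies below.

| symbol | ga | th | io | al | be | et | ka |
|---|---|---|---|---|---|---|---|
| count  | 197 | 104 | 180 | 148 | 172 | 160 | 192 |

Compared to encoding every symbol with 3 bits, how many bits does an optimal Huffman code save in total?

197

Fixed-length: 3 bits × 1153 symbols = 3459 bits.
Huffman merges:
th(104) + al(148) → 252
et(160) + be(172) → 332
io(180) + ka(192) → 372
ga(197) + 252 → 449
332 + 372 → 704
449 + 704 → 1153
Huffman total = 252 + 332 + 372 + 449 + 704 + 1153 = 3262 bits.
Saving = 3459 − 3262 = 197 bits.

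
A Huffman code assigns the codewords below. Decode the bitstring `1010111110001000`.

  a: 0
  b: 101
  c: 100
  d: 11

Read left to right; each codeword is recognised as soon as it completes (prefix code):
  101→b | 0→a | 11→d | 11→d | 100→c | 0→a | 100→c | 0→a
Decoded message: baddcaca

baddcaca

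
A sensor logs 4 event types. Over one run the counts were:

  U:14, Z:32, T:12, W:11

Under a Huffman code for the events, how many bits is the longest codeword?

Merge the two lowest-weight nodes at each step:
combine W(11), T(12) → 23
combine U(14), 23 → 37
combine Z(32), 37 → 69
Maximum depth reached is 3.

3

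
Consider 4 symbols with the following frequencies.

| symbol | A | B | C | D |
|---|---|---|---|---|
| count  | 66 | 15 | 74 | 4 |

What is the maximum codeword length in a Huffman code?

Merge the two lowest-weight nodes at each step:
D(4) + B(15) → 19
19 + A(66) → 85
C(74) + 85 → 159
The rarest symbols sit at the bottom; the longest codeword is 3 bits.

3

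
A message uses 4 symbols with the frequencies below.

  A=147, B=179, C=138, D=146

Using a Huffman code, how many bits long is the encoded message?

Build the Huffman tree bottom-up:
C(138) + D(146) → 284
A(147) + B(179) → 326
284 + 326 → 610
Total encoded bits = sum of merged weights = 284 + 326 + 610 = 1220.

1220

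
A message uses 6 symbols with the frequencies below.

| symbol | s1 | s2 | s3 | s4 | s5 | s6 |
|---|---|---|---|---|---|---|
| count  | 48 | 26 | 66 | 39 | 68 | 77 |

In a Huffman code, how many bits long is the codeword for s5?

Repeatedly merge the two smallest:
s2(26) + s4(39) → 65
s1(48) + 65 → 113
s3(66) + s5(68) → 134
s6(77) + 113 → 190
134 + 190 → 324
The subtree containing s5 is merged 2 times, so code length = 2.

2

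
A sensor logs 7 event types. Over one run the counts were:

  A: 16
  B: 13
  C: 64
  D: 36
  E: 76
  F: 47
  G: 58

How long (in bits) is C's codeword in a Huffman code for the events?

2

Huffman merges, smallest pair first:
combine B(13), A(16) → 29
combine 29, D(36) → 65
combine F(47), G(58) → 105
combine C(64), 65 → 129
combine E(76), 105 → 181
combine 129, 181 → 310
C sits 2 levels below the root, so its codeword is 2 bits.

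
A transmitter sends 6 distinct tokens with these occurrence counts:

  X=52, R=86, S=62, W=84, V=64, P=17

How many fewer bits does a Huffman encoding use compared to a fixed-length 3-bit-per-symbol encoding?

170

Fixed-length: 3 bits × 365 symbols = 1095 bits.
Huffman merges:
merge P(17) and X(52): 69
merge S(62) and V(64): 126
merge 69 and W(84): 153
merge R(86) and 126: 212
merge 153 and 212: 365
Huffman total = 69 + 126 + 153 + 212 + 365 = 925 bits.
Saving = 1095 − 925 = 170 bits.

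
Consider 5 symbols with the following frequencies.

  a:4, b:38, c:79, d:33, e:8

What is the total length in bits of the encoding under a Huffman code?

302

Merge the two smallest weights repeatedly:
merge a(4) and e(8): 12
merge 12 and d(33): 45
merge b(38) and 45: 83
merge c(79) and 83: 162
The encoded length is the sum of every internal node's weight: 12 + 45 + 83 + 162 = 302 bits.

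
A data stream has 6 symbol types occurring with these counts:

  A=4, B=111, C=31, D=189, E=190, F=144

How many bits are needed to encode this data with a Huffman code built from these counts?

1519

Merge the two smallest weights repeatedly:
A(4) + C(31) → 35
35 + B(111) → 146
F(144) + 146 → 290
D(189) + E(190) → 379
290 + 379 → 669
Each symbol's bit-cost is frequency × depth; summing gives 1519 bits (equivalently 35 + 146 + 290 + 379 + 669).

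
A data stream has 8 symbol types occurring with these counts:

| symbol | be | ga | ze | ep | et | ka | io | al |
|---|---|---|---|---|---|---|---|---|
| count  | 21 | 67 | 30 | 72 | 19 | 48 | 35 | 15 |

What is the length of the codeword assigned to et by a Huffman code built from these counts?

4

Huffman merges, smallest pair first:
combine al(15), et(19) → 34
combine be(21), ze(30) → 51
combine 34, io(35) → 69
combine ka(48), 51 → 99
combine ga(67), 69 → 136
combine ep(72), 99 → 171
combine 136, 171 → 307
et's leaf is at depth 4, giving a 4-bit codeword.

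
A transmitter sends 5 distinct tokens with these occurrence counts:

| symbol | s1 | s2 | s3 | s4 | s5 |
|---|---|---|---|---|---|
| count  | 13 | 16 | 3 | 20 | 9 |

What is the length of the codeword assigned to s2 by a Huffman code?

2

Huffman merges, smallest pair first:
merge s3(3) and s5(9): 12
merge 12 and s1(13): 25
merge s2(16) and s4(20): 36
merge 25 and 36: 61
The subtree containing s2 is merged 2 times, so code length = 2.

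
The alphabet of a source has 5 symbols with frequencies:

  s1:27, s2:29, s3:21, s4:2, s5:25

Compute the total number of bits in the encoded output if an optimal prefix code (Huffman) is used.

231

Greedily combine the two least-frequent nodes:
combine s4(2), s3(21) → 23
combine 23, s5(25) → 48
combine s1(27), s2(29) → 56
combine 48, 56 → 104
The encoded length is the sum of every internal node's weight: 23 + 48 + 56 + 104 = 231 bits.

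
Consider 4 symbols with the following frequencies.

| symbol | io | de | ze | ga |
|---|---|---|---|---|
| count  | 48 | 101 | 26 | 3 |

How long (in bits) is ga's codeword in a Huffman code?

3

Repeatedly merge the two smallest:
ga(3) + ze(26) → 29
29 + io(48) → 77
77 + de(101) → 178
The subtree containing ga is merged 3 times, so code length = 3.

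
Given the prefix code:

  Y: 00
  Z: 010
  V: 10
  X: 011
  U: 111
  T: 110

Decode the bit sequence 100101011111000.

VZVUTY

Read left to right; each codeword is recognised as soon as it completes (prefix code):
  10→V | 010→Z | 10→V | 111→U | 110→T | 00→Y
Decoded message: VZVUTY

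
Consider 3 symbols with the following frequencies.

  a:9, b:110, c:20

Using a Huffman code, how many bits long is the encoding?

Merge the two smallest weights repeatedly:
combine a(9), c(20) → 29
combine 29, b(110) → 139
The encoded length is the sum of every internal node's weight: 29 + 139 = 168 bits.

168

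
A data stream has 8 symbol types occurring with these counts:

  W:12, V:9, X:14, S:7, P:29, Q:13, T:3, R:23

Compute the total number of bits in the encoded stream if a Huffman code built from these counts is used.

307

Greedily combine the two least-frequent nodes:
combine T(3), S(7) → 10
combine V(9), 10 → 19
combine W(12), Q(13) → 25
combine X(14), 19 → 33
combine R(23), 25 → 48
combine P(29), 33 → 62
combine 48, 62 → 110
Each symbol's bit-cost is frequency × depth; summing gives 307 bits (equivalently 10 + 19 + 25 + 33 + 48 + 62 + 110).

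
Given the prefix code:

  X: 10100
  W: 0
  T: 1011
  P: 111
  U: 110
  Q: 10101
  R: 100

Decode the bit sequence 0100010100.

Read left to right; each codeword is recognised as soon as it completes (prefix code):
  0→W | 100→R | 0→W | 10100→X
Decoded message: WRWX

WRWX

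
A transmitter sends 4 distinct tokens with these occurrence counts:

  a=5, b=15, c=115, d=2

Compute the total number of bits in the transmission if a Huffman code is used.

Greedily combine the two least-frequent nodes:
merge d(2) and a(5): 7
merge 7 and b(15): 22
merge 22 and c(115): 137
Total encoded bits = sum of merged weights = 7 + 22 + 137 = 166.

166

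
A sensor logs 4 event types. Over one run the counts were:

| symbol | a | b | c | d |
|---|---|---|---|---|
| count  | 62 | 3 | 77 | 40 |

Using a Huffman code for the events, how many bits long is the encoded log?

Build the Huffman tree bottom-up:
combine b(3), d(40) → 43
combine 43, a(62) → 105
combine c(77), 105 → 182
Total encoded bits = sum of merged weights = 43 + 105 + 182 = 330.

330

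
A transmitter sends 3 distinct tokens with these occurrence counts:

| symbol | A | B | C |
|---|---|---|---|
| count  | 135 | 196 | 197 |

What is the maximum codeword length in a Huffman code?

Merge the two lowest-weight nodes at each step:
merge A(135) and B(196): 331
merge C(197) and 331: 528
Maximum depth reached is 2.

2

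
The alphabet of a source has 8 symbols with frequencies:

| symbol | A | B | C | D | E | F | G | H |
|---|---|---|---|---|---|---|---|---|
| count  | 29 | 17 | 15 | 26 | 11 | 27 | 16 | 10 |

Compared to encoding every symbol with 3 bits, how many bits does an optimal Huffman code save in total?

8

Fixed-length: 3 bits × 151 symbols = 453 bits.
Huffman merges:
H(10) + E(11) → 21
C(15) + G(16) → 31
B(17) + 21 → 38
D(26) + F(27) → 53
A(29) + 31 → 60
38 + 53 → 91
60 + 91 → 151
Huffman total = 21 + 31 + 38 + 53 + 60 + 91 + 151 = 445 bits.
Saving = 453 − 445 = 8 bits.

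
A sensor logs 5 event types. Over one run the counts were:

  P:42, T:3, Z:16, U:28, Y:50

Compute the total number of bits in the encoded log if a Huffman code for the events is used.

Merge the two smallest weights repeatedly:
merge T(3) and Z(16): 19
merge 19 and U(28): 47
merge P(42) and 47: 89
merge Y(50) and 89: 139
Total encoded bits = sum of merged weights = 19 + 47 + 89 + 139 = 294.

294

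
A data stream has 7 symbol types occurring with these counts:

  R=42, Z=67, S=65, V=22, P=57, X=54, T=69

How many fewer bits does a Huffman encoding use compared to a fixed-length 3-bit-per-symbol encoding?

Fixed-length: 3 bits × 376 symbols = 1128 bits.
Huffman merges:
V(22) + R(42) → 64
X(54) + P(57) → 111
64 + S(65) → 129
Z(67) + T(69) → 136
111 + 129 → 240
136 + 240 → 376
Huffman total = 64 + 111 + 129 + 136 + 240 + 376 = 1056 bits.
Saving = 1128 − 1056 = 72 bits.

72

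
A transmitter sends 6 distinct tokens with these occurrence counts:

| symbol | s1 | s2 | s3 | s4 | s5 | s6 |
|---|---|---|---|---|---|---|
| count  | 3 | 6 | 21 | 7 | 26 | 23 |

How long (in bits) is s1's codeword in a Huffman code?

4

Repeatedly merge the two smallest:
s1(3) + s2(6) → 9
s4(7) + 9 → 16
16 + s3(21) → 37
s6(23) + s5(26) → 49
37 + 49 → 86
The subtree containing s1 is merged 4 times, so code length = 4.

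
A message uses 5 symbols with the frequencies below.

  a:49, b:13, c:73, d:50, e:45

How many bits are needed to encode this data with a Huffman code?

518

Merge the two smallest weights repeatedly:
b(13) + e(45) → 58
a(49) + d(50) → 99
58 + c(73) → 131
99 + 131 → 230
Total encoded bits = sum of merged weights = 58 + 99 + 131 + 230 = 518.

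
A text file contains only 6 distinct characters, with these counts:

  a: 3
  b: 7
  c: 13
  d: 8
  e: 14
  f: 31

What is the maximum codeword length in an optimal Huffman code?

Merge the two lowest-weight nodes at each step:
a(3) + b(7) → 10
d(8) + 10 → 18
c(13) + e(14) → 27
18 + 27 → 45
f(31) + 45 → 76
The first pair merged (a, b) ends up deepest, at depth 4.

4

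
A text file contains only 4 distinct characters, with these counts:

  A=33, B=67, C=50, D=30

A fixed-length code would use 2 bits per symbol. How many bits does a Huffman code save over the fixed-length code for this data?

Fixed-length: 2 bits × 180 symbols = 360 bits.
Huffman merges:
merge D(30) and A(33): 63
merge C(50) and 63: 113
merge B(67) and 113: 180
Huffman total = 63 + 113 + 180 = 356 bits.
Saving = 360 − 356 = 4 bits.

4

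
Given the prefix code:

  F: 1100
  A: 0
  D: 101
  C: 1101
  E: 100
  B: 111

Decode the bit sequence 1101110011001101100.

Read left to right; each codeword is recognised as soon as it completes (prefix code):
  1101→C | 1100→F | 1100→F | 1101→C | 100→E
Decoded message: CFFCE

CFFCE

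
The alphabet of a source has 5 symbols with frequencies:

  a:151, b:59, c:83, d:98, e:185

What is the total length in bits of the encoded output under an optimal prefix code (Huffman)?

Build the Huffman tree bottom-up:
b(59) + c(83) → 142
d(98) + 142 → 240
a(151) + e(185) → 336
240 + 336 → 576
The encoded length is the sum of every internal node's weight: 142 + 240 + 336 + 576 = 1294 bits.

1294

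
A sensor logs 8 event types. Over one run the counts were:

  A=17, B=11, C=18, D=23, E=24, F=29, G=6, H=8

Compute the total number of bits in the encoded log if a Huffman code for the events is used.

Build the Huffman tree bottom-up:
G(6) + H(8) → 14
B(11) + 14 → 25
A(17) + C(18) → 35
D(23) + E(24) → 47
25 + F(29) → 54
35 + 47 → 82
54 + 82 → 136
The encoded length is the sum of every internal node's weight: 14 + 25 + 35 + 47 + 54 + 82 + 136 = 393 bits.

393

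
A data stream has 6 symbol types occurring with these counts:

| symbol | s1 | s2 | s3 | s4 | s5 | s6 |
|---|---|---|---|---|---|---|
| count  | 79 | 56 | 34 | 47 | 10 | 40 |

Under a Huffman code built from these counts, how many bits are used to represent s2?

Huffman merges, smallest pair first:
combine s5(10), s3(34) → 44
combine s6(40), 44 → 84
combine s4(47), s2(56) → 103
combine s1(79), 84 → 163
combine 103, 163 → 266
s2's leaf is at depth 2, giving a 2-bit codeword.

2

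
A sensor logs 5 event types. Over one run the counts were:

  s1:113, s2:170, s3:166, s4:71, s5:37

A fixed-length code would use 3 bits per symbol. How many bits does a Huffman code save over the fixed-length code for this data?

449

Fixed-length: 3 bits × 557 symbols = 1671 bits.
Huffman merges:
s5(37) + s4(71) → 108
108 + s1(113) → 221
s3(166) + s2(170) → 336
221 + 336 → 557
Huffman total = 108 + 221 + 336 + 557 = 1222 bits.
Saving = 1671 − 1222 = 449 bits.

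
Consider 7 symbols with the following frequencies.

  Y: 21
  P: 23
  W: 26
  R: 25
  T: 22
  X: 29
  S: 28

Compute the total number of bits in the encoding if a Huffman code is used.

493

Build the Huffman tree bottom-up:
combine Y(21), T(22) → 43
combine P(23), R(25) → 48
combine W(26), S(28) → 54
combine X(29), 43 → 72
combine 48, 54 → 102
combine 72, 102 → 174
Each symbol's bit-cost is frequency × depth; summing gives 493 bits (equivalently 43 + 48 + 54 + 72 + 102 + 174).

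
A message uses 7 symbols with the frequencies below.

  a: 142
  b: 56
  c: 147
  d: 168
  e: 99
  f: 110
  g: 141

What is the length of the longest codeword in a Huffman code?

3

Merge the two lowest-weight nodes at each step:
merge b(56) and e(99): 155
merge f(110) and g(141): 251
merge a(142) and c(147): 289
merge 155 and d(168): 323
merge 251 and 289: 540
merge 323 and 540: 863
The first pair merged (b, e) ends up deepest, at depth 3.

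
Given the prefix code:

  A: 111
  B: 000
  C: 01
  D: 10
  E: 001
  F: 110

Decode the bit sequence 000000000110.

Read left to right; each codeword is recognised as soon as it completes (prefix code):
  000→B | 000→B | 000→B | 110→F
Decoded message: BBBF

BBBF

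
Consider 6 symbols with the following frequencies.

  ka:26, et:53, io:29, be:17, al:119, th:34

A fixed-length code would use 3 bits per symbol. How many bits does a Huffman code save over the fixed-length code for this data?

Fixed-length: 3 bits × 278 symbols = 834 bits.
Huffman merges:
be(17) + ka(26) → 43
io(29) + th(34) → 63
43 + et(53) → 96
63 + 96 → 159
al(119) + 159 → 278
Huffman total = 43 + 63 + 96 + 159 + 278 = 639 bits.
Saving = 834 − 639 = 195 bits.

195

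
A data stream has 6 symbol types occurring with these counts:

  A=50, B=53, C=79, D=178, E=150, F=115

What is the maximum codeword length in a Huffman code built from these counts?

4

Merge the two lowest-weight nodes at each step:
merge A(50) and B(53): 103
merge C(79) and 103: 182
merge F(115) and E(150): 265
merge D(178) and 182: 360
merge 265 and 360: 625
Maximum depth reached is 4.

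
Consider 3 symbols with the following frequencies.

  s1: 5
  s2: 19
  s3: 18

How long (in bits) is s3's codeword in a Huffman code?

Huffman merges, smallest pair first:
s1(5) + s3(18) → 23
s2(19) + 23 → 42
s3 sits 2 levels below the root, so its codeword is 2 bits.

2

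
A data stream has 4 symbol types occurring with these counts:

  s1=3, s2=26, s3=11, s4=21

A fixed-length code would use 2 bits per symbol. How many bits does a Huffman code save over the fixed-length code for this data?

12

Fixed-length: 2 bits × 61 symbols = 122 bits.
Huffman merges:
s1(3) + s3(11) → 14
14 + s4(21) → 35
s2(26) + 35 → 61
Huffman total = 14 + 35 + 61 = 110 bits.
Saving = 122 − 110 = 12 bits.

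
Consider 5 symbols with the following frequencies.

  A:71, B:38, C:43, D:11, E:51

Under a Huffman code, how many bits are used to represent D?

3

Repeatedly merge the two smallest:
combine D(11), B(38) → 49
combine C(43), 49 → 92
combine E(51), A(71) → 122
combine 92, 122 → 214
D's leaf is at depth 3, giving a 3-bit codeword.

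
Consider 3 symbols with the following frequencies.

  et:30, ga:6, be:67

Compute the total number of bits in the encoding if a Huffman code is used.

139

Greedily combine the two least-frequent nodes:
combine ga(6), et(30) → 36
combine 36, be(67) → 103
The encoded length is the sum of every internal node's weight: 36 + 103 = 139 bits.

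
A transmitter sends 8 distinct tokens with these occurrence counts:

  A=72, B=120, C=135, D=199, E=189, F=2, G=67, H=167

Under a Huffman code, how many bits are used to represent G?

Huffman merges, smallest pair first:
combine F(2), G(67) → 69
combine 69, A(72) → 141
combine B(120), C(135) → 255
combine 141, H(167) → 308
combine E(189), D(199) → 388
combine 255, 308 → 563
combine 388, 563 → 951
G's leaf is at depth 5, giving a 5-bit codeword.

5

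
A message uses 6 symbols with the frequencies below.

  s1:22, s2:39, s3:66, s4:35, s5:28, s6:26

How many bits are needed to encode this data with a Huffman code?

Greedily combine the two least-frequent nodes:
combine s1(22), s6(26) → 48
combine s5(28), s4(35) → 63
combine s2(39), 48 → 87
combine 63, s3(66) → 129
combine 87, 129 → 216
Total encoded bits = sum of merged weights = 48 + 63 + 87 + 129 + 216 = 543.

543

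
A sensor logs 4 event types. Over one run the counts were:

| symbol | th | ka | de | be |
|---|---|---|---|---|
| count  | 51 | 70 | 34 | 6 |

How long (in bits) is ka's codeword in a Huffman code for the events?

1

Build the tree from the bottom:
be(6) + de(34) → 40
40 + th(51) → 91
ka(70) + 91 → 161
ka sits one level below the root: a 1-bit codeword.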